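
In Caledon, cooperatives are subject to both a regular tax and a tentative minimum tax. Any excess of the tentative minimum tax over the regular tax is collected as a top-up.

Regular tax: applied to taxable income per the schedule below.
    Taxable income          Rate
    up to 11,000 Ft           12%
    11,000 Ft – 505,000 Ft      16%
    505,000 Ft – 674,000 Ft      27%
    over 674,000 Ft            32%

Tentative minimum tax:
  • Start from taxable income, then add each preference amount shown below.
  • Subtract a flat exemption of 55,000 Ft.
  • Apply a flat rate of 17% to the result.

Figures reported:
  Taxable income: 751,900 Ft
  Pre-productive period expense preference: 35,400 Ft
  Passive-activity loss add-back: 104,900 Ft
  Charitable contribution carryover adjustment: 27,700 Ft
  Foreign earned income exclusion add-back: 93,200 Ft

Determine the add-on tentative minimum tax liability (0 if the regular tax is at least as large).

11,959 Ft

Regular tax:
  11,000 Ft × 12% = 1,320 Ft
  494,000 Ft × 16% = 79,040 Ft
  169,000 Ft × 27% = 45,630 Ft
  77,900 Ft × 32% = 24,928 Ft
  → 150,918 Ft

Tentative minimum tax:
  Adjusted income: 751,900 Ft + 35,400 Ft + 104,900 Ft + 27,700 Ft + 93,200 Ft = 1,013,100 Ft
  Less exemption 55,000 Ft → base 958,100 Ft
  958,100 Ft × 17% = 162,877 Ft

Excess of tentative minimum tax over regular tax: 162,877 Ft − 150,918 Ft = 11,959 Ft.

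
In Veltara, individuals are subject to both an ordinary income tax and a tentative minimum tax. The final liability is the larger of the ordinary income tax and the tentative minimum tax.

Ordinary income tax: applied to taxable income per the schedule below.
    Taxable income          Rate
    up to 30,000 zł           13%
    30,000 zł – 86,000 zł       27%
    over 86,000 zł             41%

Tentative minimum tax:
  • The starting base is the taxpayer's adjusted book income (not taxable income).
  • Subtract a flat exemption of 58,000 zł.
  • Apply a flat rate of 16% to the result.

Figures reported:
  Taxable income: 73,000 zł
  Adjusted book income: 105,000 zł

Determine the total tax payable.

Tentative minimum tax:
  Base (adjusted book income): 105,000 zł
  Less exemption 58,000 zł → base 47,000 zł
  47,000 zł × 16% = 7,520 zł

Ordinary income tax:
  30,000 zł × 13% = 3,900 zł
  43,000 zł × 27% = 11,610 zł
  → 15,510 zł

15,510 zł > 7,520 zł, so the ordinary income tax governs.

15,510 zł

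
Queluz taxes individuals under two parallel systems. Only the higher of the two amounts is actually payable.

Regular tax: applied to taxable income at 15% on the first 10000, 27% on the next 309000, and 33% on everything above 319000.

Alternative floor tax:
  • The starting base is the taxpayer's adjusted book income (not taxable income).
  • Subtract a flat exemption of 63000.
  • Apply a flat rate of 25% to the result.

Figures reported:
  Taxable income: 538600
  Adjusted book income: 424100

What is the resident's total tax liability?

Regular tax:
  10000 × 15% = 1500
  309000 × 27% = 83430
  219600 × 33% = 72468
  → 157398

Alternative floor tax:
  Base (adjusted book income): 424100
  Less exemption 63000 → base 361100
  361100 × 25% = 90275

157398 > 90275, so the regular tax governs.

157398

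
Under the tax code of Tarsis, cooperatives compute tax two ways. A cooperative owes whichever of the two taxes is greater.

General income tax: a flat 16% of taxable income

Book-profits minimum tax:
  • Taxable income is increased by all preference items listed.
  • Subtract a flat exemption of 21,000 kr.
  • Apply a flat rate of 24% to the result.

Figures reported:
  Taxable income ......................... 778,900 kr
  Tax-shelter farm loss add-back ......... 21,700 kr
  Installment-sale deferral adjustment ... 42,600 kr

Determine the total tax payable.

General income tax:
  778,900 kr × 16% = 124,624 kr

Book-profits minimum tax:
  Adjusted income: 778,900 kr + 21,700 kr + 42,600 kr = 843,200 kr
  Less exemption 21,000 kr → base 822,200 kr
  822,200 kr × 24% = 197,328 kr

197,328 kr > 124,624 kr, so the book-profits minimum tax is the binding amount.

197,328 kr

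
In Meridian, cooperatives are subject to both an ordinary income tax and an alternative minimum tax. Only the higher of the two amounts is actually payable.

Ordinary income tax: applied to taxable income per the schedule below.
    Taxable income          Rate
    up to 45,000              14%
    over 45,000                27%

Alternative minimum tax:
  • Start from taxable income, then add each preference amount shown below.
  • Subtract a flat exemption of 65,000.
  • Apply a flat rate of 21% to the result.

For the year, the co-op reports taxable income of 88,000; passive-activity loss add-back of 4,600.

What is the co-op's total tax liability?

Alternative minimum tax:
  Adjusted income: 88,000 + 4,600 = 92,600
  Less exemption 65,000 → base 27,600
  27,600 × 21% = 5,796

Ordinary income tax:
  45,000 × 14% = 6,300
  43,000 × 27% = 11,610
  → 17,910

17,910 > 5,796, so the ordinary income tax governs.

17,910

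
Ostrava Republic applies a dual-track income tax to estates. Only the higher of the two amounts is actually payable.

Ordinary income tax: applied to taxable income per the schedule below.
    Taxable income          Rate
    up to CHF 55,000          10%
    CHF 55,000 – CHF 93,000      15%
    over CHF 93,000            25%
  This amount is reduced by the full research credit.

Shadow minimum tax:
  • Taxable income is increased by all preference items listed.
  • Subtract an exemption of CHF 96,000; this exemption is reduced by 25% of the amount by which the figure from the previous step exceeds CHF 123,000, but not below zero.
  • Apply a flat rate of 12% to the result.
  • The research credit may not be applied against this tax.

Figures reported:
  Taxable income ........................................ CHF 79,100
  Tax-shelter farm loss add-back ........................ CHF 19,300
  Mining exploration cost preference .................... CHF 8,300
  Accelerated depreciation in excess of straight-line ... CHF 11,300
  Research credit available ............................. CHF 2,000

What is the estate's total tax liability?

CHF 7,115

Ordinary income tax:
  CHF 55,000 × 10% = CHF 5,500
  CHF 24,100 × 15% = CHF 3,615
  → CHF 9,115
  Less research credit CHF 2,000 → CHF 7,115

Shadow minimum tax:
  Adjusted income: CHF 79,100 + CHF 19,300 + CHF 8,300 + CHF 11,300 = CHF 118,000
  Exemption: CHF 118,000 ≤ CHF 123,000, so full CHF 96,000 applies
  Base: CHF 118,000 − CHF 96,000 = CHF 22,000
  CHF 22,000 × 12% = CHF 2,640

CHF 7,115 > CHF 2,640, so the ordinary income tax governs.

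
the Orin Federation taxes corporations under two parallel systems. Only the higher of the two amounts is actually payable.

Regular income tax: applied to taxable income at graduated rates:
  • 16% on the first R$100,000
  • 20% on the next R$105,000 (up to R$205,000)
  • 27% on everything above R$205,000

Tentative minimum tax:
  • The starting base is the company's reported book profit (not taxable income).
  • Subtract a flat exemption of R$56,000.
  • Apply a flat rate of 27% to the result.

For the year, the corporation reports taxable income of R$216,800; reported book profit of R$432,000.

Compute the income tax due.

Regular income tax:
  R$100,000 × 16% = R$16,000
  R$105,000 × 20% = R$21,000
  R$11,800 × 27% = R$3,186
  → R$40,186

Tentative minimum tax:
  Base (reported book profit): R$432,000
  Less exemption R$56,000 → base R$376,000
  R$376,000 × 27% = R$101,520

R$101,520 > R$40,186, so the tentative minimum tax is the binding amount.

R$101,520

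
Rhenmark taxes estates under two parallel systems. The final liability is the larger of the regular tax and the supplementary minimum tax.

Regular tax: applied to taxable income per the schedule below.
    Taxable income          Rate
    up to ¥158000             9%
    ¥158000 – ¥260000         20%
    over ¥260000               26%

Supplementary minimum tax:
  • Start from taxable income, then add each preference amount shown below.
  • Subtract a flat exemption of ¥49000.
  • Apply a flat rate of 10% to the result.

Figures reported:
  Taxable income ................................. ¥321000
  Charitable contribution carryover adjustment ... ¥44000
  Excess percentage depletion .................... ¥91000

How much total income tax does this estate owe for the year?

Regular tax:
  ¥158000 × 9% = ¥14220
  ¥102000 × 20% = ¥20400
  ¥61000 × 26% = ¥15860
  → ¥50480

Supplementary minimum tax:
  Adjusted income: ¥321000 + ¥44000 + ¥91000 = ¥456000
  Less exemption ¥49000 → base ¥407000
  ¥407000 × 10% = ¥40700

¥50480 > ¥40700, so the regular tax governs.

¥50480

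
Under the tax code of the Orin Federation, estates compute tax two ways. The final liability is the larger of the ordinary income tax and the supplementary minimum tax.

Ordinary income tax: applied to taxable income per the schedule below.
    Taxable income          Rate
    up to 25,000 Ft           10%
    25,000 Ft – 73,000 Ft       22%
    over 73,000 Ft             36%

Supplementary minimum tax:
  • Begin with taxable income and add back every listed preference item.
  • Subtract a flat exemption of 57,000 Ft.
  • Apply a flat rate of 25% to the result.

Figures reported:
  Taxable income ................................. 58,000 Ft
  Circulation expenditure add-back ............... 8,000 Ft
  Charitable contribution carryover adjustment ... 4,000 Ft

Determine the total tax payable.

Ordinary income tax:
  25,000 Ft × 10% = 2,500 Ft
  33,000 Ft × 22% = 7,260 Ft
  → 9,760 Ft

Supplementary minimum tax:
  Adjusted income: 58,000 Ft + 8,000 Ft + 4,000 Ft = 70,000 Ft
  Less exemption 57,000 Ft → base 13,000 Ft
  13,000 Ft × 25% = 3,250 Ft

9,760 Ft > 3,250 Ft, so the ordinary income tax governs.

9,760 Ft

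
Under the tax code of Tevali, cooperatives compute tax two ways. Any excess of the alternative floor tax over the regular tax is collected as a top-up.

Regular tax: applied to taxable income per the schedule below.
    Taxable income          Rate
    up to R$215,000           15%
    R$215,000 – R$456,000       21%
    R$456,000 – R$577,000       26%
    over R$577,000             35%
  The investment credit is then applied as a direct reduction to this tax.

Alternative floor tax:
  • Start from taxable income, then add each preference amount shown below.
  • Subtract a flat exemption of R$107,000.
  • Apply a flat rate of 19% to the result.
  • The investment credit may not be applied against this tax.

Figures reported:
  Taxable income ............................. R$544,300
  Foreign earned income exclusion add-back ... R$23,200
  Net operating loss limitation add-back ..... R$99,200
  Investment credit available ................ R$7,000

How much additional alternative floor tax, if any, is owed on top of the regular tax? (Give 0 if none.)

Alternative floor tax:
  Adjusted income: R$544,300 + R$23,200 + R$99,200 = R$666,700
  Less exemption R$107,000 → base R$559,700
  R$559,700 × 19% = R$106,343

Regular tax:
  R$215,000 × 15% = R$32,250
  R$241,000 × 21% = R$50,610
  R$88,300 × 26% = R$22,958
  → R$105,818
  Less investment credit R$7,000 → R$98,818

Excess of alternative floor tax over regular tax: R$106,343 − R$98,818 = R$7,525.

R$7,525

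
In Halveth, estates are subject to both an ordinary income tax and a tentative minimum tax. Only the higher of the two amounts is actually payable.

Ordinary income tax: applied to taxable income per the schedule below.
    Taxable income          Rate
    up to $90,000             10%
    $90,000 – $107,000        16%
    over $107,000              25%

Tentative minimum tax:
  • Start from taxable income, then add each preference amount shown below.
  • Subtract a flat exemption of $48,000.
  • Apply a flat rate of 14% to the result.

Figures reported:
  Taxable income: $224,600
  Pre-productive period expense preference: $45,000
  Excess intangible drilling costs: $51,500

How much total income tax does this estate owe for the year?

$41,120

Ordinary income tax:
  $90,000 × 10% = $9,000
  $17,000 × 16% = $2,720
  $117,600 × 25% = $29,400
  → $41,120

Tentative minimum tax:
  Adjusted income: $224,600 + $45,000 + $51,500 = $321,100
  Less exemption $48,000 → base $273,100
  $273,100 × 14% = $38,234

$41,120 > $38,234, so the ordinary income tax governs.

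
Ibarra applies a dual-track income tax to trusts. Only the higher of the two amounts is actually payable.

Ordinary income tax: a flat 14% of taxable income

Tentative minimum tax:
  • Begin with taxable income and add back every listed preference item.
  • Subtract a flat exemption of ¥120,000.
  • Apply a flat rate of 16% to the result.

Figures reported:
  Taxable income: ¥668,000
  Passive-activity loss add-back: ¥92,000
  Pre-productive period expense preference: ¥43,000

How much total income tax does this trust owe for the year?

Tentative minimum tax:
  Adjusted income: ¥668,000 + ¥92,000 + ¥43,000 = ¥803,000
  Less exemption ¥120,000 → base ¥683,000
  ¥683,000 × 16% = ¥109,280

Ordinary income tax:
  ¥668,000 × 14% = ¥93,520

¥109,280 > ¥93,520, so the tentative minimum tax is the binding amount.

¥109,280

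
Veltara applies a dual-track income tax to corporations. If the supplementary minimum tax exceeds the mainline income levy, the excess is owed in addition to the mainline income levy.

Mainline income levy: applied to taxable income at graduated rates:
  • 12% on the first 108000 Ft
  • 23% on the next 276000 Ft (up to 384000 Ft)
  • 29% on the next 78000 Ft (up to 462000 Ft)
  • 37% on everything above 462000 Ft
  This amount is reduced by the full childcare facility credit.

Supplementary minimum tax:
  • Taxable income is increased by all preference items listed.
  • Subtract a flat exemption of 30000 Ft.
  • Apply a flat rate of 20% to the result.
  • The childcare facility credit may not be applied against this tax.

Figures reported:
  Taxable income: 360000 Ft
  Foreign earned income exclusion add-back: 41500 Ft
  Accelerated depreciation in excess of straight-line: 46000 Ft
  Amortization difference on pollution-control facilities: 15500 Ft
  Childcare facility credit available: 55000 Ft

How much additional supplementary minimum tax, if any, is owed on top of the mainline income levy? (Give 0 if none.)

70680 Ft

Mainline income levy:
  108000 Ft × 12% = 12960 Ft
  252000 Ft × 23% = 57960 Ft
  → 70920 Ft
  Less childcare facility credit 55000 Ft → 15920 Ft

Supplementary minimum tax:
  Adjusted income: 360000 Ft + 41500 Ft + 46000 Ft + 15500 Ft = 463000 Ft
  Less exemption 30000 Ft → base 433000 Ft
  433000 Ft × 20% = 86600 Ft

Excess of supplementary minimum tax over mainline income levy: 86600 Ft − 15920 Ft = 70680 Ft.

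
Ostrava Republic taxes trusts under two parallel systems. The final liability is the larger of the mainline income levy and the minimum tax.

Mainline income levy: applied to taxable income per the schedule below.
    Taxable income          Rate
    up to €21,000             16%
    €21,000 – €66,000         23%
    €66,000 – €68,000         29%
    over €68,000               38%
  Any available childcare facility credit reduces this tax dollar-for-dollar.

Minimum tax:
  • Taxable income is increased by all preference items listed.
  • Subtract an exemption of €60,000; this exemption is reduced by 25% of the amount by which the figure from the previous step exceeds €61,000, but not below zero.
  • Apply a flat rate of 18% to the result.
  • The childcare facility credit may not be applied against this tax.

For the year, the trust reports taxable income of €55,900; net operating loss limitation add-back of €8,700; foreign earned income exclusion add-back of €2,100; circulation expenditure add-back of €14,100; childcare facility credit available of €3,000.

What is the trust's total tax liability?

Mainline income levy:
  €21,000 × 16% = €3,360
  €34,900 × 23% = €8,027
  → €11,387
  Less childcare facility credit €3,000 → €8,387

Minimum tax:
  Adjusted income: €55,900 + €8,700 + €2,100 + €14,100 = €80,800
  Exemption: €60,000 − 25% × (€80,800 − €61,000) = €60,000 − €4,950 = €55,050
  Base: €80,800 − €55,050 = €25,750
  €25,750 × 18% = €4,635

€8,387 > €4,635, so the mainline income levy governs.

€8,387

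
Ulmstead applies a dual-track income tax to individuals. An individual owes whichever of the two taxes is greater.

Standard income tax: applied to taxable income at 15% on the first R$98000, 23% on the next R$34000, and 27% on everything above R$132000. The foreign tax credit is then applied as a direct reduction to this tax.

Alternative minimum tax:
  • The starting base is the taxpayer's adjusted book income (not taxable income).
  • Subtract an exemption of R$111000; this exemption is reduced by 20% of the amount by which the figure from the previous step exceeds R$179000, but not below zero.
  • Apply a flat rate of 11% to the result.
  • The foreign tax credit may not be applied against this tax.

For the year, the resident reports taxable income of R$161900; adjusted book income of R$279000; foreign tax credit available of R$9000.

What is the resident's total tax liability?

Standard income tax:
  R$98000 × 15% = R$14700
  R$34000 × 23% = R$7820
  R$29900 × 27% = R$8073
  → R$30593
  Less foreign tax credit R$9000 → R$21593

Alternative minimum tax:
  Base (adjusted book income): R$279000
  Exemption: R$111000 − 20% × (R$279000 − R$179000) = R$111000 − R$20000 = R$91000
  Base: R$279000 − R$91000 = R$188000
  R$188000 × 11% = R$20680

R$21593 > R$20680, so the standard income tax governs.

R$21593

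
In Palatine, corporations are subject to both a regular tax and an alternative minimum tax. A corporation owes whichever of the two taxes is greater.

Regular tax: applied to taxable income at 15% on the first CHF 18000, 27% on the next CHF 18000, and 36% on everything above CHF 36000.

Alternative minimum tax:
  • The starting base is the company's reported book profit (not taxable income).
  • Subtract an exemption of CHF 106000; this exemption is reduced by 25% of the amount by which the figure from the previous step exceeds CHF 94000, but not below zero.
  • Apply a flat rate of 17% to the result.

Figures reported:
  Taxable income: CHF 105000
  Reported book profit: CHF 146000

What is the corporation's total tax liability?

Regular tax:
  CHF 18000 × 15% = CHF 2700
  CHF 18000 × 27% = CHF 4860
  CHF 69000 × 36% = CHF 24840
  → CHF 32400

Alternative minimum tax:
  Base (reported book profit): CHF 146000
  Exemption: CHF 106000 − 25% × (CHF 146000 − CHF 94000) = CHF 106000 − CHF 13000 = CHF 93000
  Base: CHF 146000 − CHF 93000 = CHF 53000
  CHF 53000 × 17% = CHF 9010

CHF 32400 > CHF 9010, so the regular tax governs.

CHF 32400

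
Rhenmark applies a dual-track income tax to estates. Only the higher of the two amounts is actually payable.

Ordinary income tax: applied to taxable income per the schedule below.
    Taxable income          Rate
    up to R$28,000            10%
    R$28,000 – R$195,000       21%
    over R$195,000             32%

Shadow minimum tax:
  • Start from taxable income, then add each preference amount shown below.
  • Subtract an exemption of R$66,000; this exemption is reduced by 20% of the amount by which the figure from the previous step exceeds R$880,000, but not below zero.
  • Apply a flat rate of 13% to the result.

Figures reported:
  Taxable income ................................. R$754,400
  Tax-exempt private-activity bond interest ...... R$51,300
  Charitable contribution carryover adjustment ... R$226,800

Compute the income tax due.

R$216,878

Shadow minimum tax:
  Adjusted income: R$754,400 + R$51,300 + R$226,800 = R$1,032,500
  Exemption: R$66,000 − 20% × (R$1,032,500 − R$880,000) = R$66,000 − R$30,500 = R$35,500
  Base: R$1,032,500 − R$35,500 = R$997,000
  R$997,000 × 13% = R$129,610

Ordinary income tax:
  R$28,000 × 10% = R$2,800
  R$167,000 × 21% = R$35,070
  R$559,400 × 32% = R$179,008
  → R$216,878

R$216,878 > R$129,610, so the ordinary income tax governs.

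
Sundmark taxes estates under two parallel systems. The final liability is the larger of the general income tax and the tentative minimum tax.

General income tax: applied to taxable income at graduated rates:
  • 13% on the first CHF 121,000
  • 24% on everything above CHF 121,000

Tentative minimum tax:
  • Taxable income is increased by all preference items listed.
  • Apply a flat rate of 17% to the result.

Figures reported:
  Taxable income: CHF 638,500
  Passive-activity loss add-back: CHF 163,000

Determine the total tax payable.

CHF 139,930

Tentative minimum tax:
  Adjusted income: CHF 638,500 + CHF 163,000 = CHF 801,500
  CHF 801,500 × 17% = CHF 136,255

General income tax:
  CHF 121,000 × 13% = CHF 15,730
  CHF 517,500 × 24% = CHF 124,200
  → CHF 139,930

CHF 139,930 > CHF 136,255, so the general income tax governs.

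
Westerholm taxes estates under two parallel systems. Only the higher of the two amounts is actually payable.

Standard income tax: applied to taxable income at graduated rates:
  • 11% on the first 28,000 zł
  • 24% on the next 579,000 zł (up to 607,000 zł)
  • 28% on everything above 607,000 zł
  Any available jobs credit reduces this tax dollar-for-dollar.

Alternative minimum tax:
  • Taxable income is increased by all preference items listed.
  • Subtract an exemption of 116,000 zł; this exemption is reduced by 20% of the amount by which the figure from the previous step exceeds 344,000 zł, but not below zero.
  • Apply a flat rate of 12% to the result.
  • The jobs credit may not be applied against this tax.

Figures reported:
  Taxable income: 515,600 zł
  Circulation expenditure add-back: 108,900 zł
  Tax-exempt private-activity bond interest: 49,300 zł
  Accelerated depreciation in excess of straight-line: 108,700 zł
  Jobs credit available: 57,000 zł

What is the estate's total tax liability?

90,504 zł

Alternative minimum tax:
  Adjusted income: 515,600 zł + 108,900 zł + 49,300 zł + 108,700 zł = 782,500 zł
  Exemption: 116,000 zł − 20% × (782,500 zł − 344,000 zł) = 116,000 zł − 87,700 zł = 28,300 zł
  Base: 782,500 zł − 28,300 zł = 754,200 zł
  754,200 zł × 12% = 90,504 zł

Standard income tax:
  28,000 zł × 11% = 3,080 zł
  487,600 zł × 24% = 117,024 zł
  → 120,104 zł
  Less jobs credit 57,000 zł → 63,104 zł

90,504 zł > 63,104 zł, so the alternative minimum tax is the binding amount.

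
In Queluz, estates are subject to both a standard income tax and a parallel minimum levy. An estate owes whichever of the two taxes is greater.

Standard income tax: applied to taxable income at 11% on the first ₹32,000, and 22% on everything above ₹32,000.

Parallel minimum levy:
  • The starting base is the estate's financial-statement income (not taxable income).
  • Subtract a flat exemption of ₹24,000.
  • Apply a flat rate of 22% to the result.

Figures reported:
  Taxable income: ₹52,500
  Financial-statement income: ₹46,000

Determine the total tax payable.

Parallel minimum levy:
  Base (financial-statement income): ₹46,000
  Less exemption ₹24,000 → base ₹22,000
  ₹22,000 × 22% = ₹4,840

Standard income tax:
  ₹32,000 × 11% = ₹3,520
  ₹20,500 × 22% = ₹4,510
  → ₹8,030

₹8,030 > ₹4,840, so the standard income tax governs.

₹8,030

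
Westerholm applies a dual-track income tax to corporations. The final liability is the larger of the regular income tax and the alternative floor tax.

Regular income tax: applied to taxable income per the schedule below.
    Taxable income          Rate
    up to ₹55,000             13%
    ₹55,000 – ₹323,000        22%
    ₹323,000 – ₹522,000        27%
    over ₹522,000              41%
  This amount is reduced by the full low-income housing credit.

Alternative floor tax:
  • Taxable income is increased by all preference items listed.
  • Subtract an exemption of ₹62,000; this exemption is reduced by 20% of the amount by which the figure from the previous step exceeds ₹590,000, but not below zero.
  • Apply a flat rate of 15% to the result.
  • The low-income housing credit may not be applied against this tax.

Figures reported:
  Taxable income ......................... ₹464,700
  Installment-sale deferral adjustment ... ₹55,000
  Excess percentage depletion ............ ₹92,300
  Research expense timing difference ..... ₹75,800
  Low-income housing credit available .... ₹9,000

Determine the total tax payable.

Regular income tax:
  ₹55,000 × 13% = ₹7,150
  ₹268,000 × 22% = ₹58,960
  ₹141,700 × 27% = ₹38,259
  → ₹104,369
  Less low-income housing credit ₹9,000 → ₹95,369

Alternative floor tax:
  Adjusted income: ₹464,700 + ₹55,000 + ₹92,300 + ₹75,800 = ₹687,800
  Exemption: ₹62,000 − 20% × (₹687,800 − ₹590,000) = ₹62,000 − ₹19,560 = ₹42,440
  Base: ₹687,800 − ₹42,440 = ₹645,360
  ₹645,360 × 15% = ₹96,804

₹96,804 > ₹95,369, so the alternative floor tax is the binding amount.

₹96,804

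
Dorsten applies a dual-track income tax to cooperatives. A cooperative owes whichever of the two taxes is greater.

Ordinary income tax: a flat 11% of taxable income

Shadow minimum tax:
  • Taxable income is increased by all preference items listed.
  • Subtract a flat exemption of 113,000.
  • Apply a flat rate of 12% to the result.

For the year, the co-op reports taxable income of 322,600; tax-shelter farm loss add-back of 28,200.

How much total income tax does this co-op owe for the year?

Ordinary income tax:
  322,600 × 11% = 35,486

Shadow minimum tax:
  Adjusted income: 322,600 + 28,200 = 350,800
  Less exemption 113,000 → base 237,800
  237,800 × 12% = 28,536

35,486 > 28,536, so the ordinary income tax governs.

35,486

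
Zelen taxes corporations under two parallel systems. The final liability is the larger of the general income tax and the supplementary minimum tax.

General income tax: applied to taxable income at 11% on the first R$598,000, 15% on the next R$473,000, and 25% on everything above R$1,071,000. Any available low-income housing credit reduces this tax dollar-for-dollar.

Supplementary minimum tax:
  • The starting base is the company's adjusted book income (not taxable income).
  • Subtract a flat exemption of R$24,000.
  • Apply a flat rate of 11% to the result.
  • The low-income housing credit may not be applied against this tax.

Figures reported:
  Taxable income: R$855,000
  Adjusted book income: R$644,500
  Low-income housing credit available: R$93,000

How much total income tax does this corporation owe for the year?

Supplementary minimum tax:
  Base (adjusted book income): R$644,500
  Less exemption R$24,000 → base R$620,500
  R$620,500 × 11% = R$68,255

General income tax:
  R$598,000 × 11% = R$65,780
  R$257,000 × 15% = R$38,550
  → R$104,330
  Less low-income housing credit R$93,000 → R$11,330

R$68,255 > R$11,330, so the supplementary minimum tax is the binding amount.

R$68,255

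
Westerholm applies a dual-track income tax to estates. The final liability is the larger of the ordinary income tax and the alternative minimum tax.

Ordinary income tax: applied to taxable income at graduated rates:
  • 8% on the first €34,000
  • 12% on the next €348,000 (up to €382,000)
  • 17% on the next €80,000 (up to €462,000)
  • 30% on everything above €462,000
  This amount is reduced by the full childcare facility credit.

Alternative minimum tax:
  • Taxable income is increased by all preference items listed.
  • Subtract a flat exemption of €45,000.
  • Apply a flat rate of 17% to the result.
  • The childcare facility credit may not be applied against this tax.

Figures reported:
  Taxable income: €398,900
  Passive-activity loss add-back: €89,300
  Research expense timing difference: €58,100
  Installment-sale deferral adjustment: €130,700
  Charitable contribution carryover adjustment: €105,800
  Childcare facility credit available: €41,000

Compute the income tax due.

Alternative minimum tax:
  Adjusted income: €398,900 + €89,300 + €58,100 + €130,700 + €105,800 = €782,800
  Less exemption €45,000 → base €737,800
  €737,800 × 17% = €125,426

Ordinary income tax:
  €34,000 × 8% = €2,720
  €348,000 × 12% = €41,760
  €16,900 × 17% = €2,873
  → €47,353
  Less childcare facility credit €41,000 → €6,353

€125,426 > €6,353, so the alternative minimum tax is the binding amount.

€125,426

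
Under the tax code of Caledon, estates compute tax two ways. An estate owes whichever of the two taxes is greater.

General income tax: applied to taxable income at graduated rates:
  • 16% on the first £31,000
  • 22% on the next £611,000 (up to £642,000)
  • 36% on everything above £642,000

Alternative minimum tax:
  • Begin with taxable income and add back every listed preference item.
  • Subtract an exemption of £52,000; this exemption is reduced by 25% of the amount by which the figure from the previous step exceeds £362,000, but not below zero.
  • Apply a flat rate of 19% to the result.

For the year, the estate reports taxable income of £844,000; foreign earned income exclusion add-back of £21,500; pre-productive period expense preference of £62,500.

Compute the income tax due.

General income tax:
  £31,000 × 16% = £4,960
  £611,000 × 22% = £134,420
  £202,000 × 36% = £72,720
  → £212,100

Alternative minimum tax:
  Adjusted income: £844,000 + £21,500 + £62,500 = £928,000
  Exemption: 25% × (£928,000 − £362,000) = £141,500 ≥ £52,000, so the exemption is fully phased out
  Base: £928,000 − £0 = £928,000
  £928,000 × 19% = £176,320

£212,100 > £176,320, so the general income tax governs.

£212,100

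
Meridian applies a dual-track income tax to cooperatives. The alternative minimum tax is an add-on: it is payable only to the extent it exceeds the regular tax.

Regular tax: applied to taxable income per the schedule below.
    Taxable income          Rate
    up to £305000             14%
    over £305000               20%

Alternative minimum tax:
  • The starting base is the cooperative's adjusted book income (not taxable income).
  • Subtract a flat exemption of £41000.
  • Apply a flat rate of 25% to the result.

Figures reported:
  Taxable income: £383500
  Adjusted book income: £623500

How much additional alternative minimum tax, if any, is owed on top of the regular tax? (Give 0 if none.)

Alternative minimum tax:
  Base (adjusted book income): £623500
  Less exemption £41000 → base £582500
  £582500 × 25% = £145625

Regular tax:
  £305000 × 14% = £42700
  £78500 × 20% = £15700
  → £58400

Excess of alternative minimum tax over regular tax: £145625 − £58400 = £87225.

£87225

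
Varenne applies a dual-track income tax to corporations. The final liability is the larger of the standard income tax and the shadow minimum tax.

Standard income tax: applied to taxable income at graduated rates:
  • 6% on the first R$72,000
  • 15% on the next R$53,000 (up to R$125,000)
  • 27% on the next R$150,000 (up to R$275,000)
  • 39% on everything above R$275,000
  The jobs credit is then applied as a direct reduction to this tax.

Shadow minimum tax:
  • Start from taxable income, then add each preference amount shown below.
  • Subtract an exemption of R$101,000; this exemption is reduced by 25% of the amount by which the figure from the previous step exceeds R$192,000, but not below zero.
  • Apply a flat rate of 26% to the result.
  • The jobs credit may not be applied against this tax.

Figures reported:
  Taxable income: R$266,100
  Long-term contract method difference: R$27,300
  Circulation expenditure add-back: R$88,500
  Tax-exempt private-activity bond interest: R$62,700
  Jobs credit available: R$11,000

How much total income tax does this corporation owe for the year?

R$105,755

Standard income tax:
  R$72,000 × 6% = R$4,320
  R$53,000 × 15% = R$7,950
  R$141,100 × 27% = R$38,097
  → R$50,367
  Less jobs credit R$11,000 → R$39,367

Shadow minimum tax:
  Adjusted income: R$266,100 + R$27,300 + R$88,500 + R$62,700 = R$444,600
  Exemption: R$101,000 − 25% × (R$444,600 − R$192,000) = R$101,000 − R$63,150 = R$37,850
  Base: R$444,600 − R$37,850 = R$406,750
  R$406,750 × 26% = R$105,755

R$105,755 > R$39,367, so the shadow minimum tax is the binding amount.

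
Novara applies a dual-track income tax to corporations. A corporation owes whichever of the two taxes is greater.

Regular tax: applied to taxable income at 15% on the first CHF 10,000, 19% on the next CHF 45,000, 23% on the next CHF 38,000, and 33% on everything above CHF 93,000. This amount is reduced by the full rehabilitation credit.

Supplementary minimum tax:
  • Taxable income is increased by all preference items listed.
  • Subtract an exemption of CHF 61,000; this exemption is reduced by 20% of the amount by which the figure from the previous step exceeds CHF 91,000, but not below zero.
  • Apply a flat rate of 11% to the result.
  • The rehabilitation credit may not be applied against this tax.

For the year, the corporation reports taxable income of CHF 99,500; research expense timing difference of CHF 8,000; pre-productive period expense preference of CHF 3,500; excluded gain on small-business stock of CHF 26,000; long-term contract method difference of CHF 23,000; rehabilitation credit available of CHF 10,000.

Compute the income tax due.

Regular tax:
  CHF 10,000 × 15% = CHF 1,500
  CHF 45,000 × 19% = CHF 8,550
  CHF 38,000 × 23% = CHF 8,740
  CHF 6,500 × 33% = CHF 2,145
  → CHF 20,935
  Less rehabilitation credit CHF 10,000 → CHF 10,935

Supplementary minimum tax:
  Adjusted income: CHF 99,500 + CHF 8,000 + CHF 3,500 + CHF 26,000 + CHF 23,000 = CHF 160,000
  Exemption: CHF 61,000 − 20% × (CHF 160,000 − CHF 91,000) = CHF 61,000 − CHF 13,800 = CHF 47,200
  Base: CHF 160,000 − CHF 47,200 = CHF 112,800
  CHF 112,800 × 11% = CHF 12,408

CHF 12,408 > CHF 10,935, so the supplementary minimum tax is the binding amount.

CHF 12,408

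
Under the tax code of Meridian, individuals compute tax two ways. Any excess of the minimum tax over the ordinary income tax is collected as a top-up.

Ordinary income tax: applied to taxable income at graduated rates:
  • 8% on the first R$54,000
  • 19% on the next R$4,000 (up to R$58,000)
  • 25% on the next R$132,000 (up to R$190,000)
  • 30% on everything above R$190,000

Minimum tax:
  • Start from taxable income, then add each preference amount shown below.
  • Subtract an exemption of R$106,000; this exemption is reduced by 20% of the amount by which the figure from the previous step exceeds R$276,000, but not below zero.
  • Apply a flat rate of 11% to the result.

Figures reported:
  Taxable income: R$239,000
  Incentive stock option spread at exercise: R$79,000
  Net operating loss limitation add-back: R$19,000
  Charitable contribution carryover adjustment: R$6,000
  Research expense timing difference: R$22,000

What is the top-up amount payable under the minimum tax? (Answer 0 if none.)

Minimum tax:
  Adjusted income: R$239,000 + R$79,000 + R$19,000 + R$6,000 + R$22,000 = R$365,000
  Exemption: R$106,000 − 20% × (R$365,000 − R$276,000) = R$106,000 − R$17,800 = R$88,200
  Base: R$365,000 − R$88,200 = R$276,800
  R$276,800 × 11% = R$30,448

Ordinary income tax:
  R$54,000 × 8% = R$4,320
  R$4,000 × 19% = R$760
  R$132,000 × 25% = R$33,000
  R$49,000 × 30% = R$14,700
  → R$52,780

R$30,448 ≤ R$52,780, so no add-on is due.

R$0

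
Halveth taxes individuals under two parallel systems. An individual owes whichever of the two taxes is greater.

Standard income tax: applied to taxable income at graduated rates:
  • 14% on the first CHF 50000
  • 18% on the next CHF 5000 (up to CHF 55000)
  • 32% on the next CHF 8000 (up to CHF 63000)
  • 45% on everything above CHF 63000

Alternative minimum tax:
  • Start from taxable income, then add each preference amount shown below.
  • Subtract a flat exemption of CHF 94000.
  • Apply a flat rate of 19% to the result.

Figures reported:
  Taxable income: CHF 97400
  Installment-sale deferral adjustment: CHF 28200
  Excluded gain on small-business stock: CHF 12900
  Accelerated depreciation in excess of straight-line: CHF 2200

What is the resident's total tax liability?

Standard income tax:
  CHF 50000 × 14% = CHF 7000
  CHF 5000 × 18% = CHF 900
  CHF 8000 × 32% = CHF 2560
  CHF 34400 × 45% = CHF 15480
  → CHF 25940

Alternative minimum tax:
  Adjusted income: CHF 97400 + CHF 28200 + CHF 12900 + CHF 2200 = CHF 140700
  Less exemption CHF 94000 → base CHF 46700
  CHF 46700 × 19% = CHF 8873

CHF 25940 > CHF 8873, so the standard income tax governs.

CHF 25940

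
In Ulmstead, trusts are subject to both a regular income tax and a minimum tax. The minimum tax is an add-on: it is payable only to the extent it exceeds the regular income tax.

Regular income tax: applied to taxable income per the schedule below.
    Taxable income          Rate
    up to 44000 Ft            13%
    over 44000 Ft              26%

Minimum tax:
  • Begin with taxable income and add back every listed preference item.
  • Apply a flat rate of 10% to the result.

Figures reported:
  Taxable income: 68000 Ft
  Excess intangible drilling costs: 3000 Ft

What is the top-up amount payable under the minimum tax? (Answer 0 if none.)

Minimum tax:
  Adjusted income: 68000 Ft + 3000 Ft = 71000 Ft
  71000 Ft × 10% = 7100 Ft

Regular income tax:
  44000 Ft × 13% = 5720 Ft
  24000 Ft × 26% = 6240 Ft
  → 11960 Ft

7100 Ft ≤ 11960 Ft, so no add-on is due.

0 Ft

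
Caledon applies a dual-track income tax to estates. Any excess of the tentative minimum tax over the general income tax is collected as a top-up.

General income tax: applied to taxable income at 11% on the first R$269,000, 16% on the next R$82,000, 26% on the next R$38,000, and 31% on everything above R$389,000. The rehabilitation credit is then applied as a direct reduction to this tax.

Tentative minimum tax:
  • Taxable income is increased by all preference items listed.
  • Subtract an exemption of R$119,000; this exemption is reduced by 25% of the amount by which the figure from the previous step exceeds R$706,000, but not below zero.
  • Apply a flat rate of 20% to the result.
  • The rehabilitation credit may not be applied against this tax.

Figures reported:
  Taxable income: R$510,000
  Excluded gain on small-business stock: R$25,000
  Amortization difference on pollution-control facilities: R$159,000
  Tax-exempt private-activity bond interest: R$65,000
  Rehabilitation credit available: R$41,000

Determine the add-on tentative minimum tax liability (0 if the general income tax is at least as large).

Tentative minimum tax:
  Adjusted income: R$510,000 + R$25,000 + R$159,000 + R$65,000 = R$759,000
  Exemption: R$119,000 − 25% × (R$759,000 − R$706,000) = R$119,000 − R$13,250 = R$105,750
  Base: R$759,000 − R$105,750 = R$653,250
  R$653,250 × 20% = R$130,650

General income tax:
  R$269,000 × 11% = R$29,590
  R$82,000 × 16% = R$13,120
  R$38,000 × 26% = R$9,880
  R$121,000 × 31% = R$37,510
  → R$90,100
  Less rehabilitation credit R$41,000 → R$49,100

Excess of tentative minimum tax over general income tax: R$130,650 − R$49,100 = R$81,550.

R$81,550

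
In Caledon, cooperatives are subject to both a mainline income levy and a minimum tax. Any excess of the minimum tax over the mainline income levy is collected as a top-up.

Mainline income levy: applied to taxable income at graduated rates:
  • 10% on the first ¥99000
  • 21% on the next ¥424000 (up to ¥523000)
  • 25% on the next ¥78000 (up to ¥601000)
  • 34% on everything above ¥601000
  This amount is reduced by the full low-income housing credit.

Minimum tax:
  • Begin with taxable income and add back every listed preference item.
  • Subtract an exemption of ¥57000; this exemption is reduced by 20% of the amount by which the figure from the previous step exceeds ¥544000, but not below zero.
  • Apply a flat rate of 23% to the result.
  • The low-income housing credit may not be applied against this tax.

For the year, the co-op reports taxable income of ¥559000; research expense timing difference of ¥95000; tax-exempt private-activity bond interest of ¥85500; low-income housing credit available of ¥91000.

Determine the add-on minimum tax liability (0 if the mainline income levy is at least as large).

Mainline income levy:
  ¥99000 × 10% = ¥9900
  ¥424000 × 21% = ¥89040
  ¥36000 × 25% = ¥9000
  → ¥107940
  Less low-income housing credit ¥91000 → ¥16940

Minimum tax:
  Adjusted income: ¥559000 + ¥95000 + ¥85500 = ¥739500
  Exemption: ¥57000 − 20% × (¥739500 − ¥544000) = ¥57000 − ¥39100 = ¥17900
  Base: ¥739500 − ¥17900 = ¥721600
  ¥721600 × 23% = ¥165968

Excess of minimum tax over mainline income levy: ¥165968 − ¥16940 = ¥149028.

¥149028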